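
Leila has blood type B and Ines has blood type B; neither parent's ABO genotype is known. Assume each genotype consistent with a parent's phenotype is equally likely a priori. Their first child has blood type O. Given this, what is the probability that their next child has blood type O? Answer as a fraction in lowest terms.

Possible genotypes: Leila ∈ {BB, BO}; Ines ∈ {BB, BO}.
Weight each parental genotype pair by prior × P(type-O child):
  BO × BO: posterior weight 1; P(next child type O) = 1/4.
Weighted sum = 1/4.

1/4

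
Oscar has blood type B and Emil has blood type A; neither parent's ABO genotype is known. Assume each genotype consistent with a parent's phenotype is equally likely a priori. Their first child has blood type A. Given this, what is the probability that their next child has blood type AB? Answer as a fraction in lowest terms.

Possible genotypes: Oscar ∈ {BB, BO}; Emil ∈ {AA, AO}.
Weight each parental genotype pair by prior × P(type-A child):
  BO × AA: posterior weight 2/3; P(next child type AB) = 1/2.
  BO × AO: posterior weight 1/3; P(next child type AB) = 1/4.
Weighted sum = 5/12.

5/12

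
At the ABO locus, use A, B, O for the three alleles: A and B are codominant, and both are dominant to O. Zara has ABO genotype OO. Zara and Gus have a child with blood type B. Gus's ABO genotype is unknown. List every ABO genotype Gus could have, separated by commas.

AB, BB, BO

For each candidate genotype of Gus, check whether crossing it with OO can produce every observed child phenotype.
  AA → possible child types {A} ✗
  AB → possible child types {A, B} ✓
  AO → possible child types {O, A} ✗
  BB → possible child types {B} ✓
  BO → possible child types {O, B} ✓
  OO → possible child types {O} ✗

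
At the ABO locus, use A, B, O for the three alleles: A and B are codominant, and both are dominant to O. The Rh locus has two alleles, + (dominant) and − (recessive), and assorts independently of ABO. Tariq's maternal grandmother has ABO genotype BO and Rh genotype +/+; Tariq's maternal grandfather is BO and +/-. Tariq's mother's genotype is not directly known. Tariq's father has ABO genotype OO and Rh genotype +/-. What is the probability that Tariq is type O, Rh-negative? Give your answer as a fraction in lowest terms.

Tariq's mother's ABO genotype from BO × BO: 1/4 BB, 1/2 BO, 1/4 OO.
Crossing each possibility with the father OO and summing P(type O): 1/4·0 + 1/2·1/2 + 1/4·1 = 1/2.
Similarly for Rh via the mother's Rh distribution: P(Rh-) = 1/8.
Independent loci: 1/2 × 1/8 = 1/16.

1/16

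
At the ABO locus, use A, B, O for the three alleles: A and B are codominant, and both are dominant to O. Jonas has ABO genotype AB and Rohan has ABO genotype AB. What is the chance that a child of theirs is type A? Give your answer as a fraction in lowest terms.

ABO cross AB × AB → offspring phenotypes: 1/4 A, 1/4 B, 1/2 AB.
So P(type A) = 1/4.

1/4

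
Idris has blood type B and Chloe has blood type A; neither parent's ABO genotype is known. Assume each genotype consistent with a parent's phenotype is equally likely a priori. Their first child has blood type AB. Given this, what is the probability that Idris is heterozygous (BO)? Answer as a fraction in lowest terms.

Possible genotypes: Idris ∈ {BB, BO}; Chloe ∈ {AA, AO}.
Weight each parental genotype pair by prior × P(type-AB child):
  BB × AA: posterior weight 4/9.
  BB × AO: posterior weight 2/9.
  BO × AA: posterior weight 2/9.
  BO × AO: posterior weight 1/9.
Sum the posterior weight over pairs where Idris is BO: 1/3.

1/3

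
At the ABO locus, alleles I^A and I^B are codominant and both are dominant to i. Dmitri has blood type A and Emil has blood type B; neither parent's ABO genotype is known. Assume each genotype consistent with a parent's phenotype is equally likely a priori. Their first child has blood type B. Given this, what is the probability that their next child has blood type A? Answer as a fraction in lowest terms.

1/12

Possible genotypes: Dmitri ∈ {I^A I^A, I^A i}; Emil ∈ {I^B I^B, I^B i}.
Weight each parental genotype pair by prior × P(type-B child):
  I^A i × I^B I^B: posterior weight 2/3; P(next child type A) = 0.
  I^A i × I^B i: posterior weight 1/3; P(next child type A) = 1/4.
Weighted sum = 1/12.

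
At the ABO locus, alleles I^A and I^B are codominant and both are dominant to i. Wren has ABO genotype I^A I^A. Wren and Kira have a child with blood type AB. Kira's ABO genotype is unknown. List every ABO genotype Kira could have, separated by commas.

I^A I^B, I^B I^B, I^B i

For each candidate genotype of Kira, check whether crossing it with I^A I^A can produce every observed child phenotype.
  I^A I^A → possible child types {A} ✗
  I^A I^B → possible child types {A, AB} ✓
  I^A i → possible child types {A} ✗
  I^B I^B → possible child types {AB} ✓
  I^B i → possible child types {A, AB} ✓
  i i → possible child types {A} ✗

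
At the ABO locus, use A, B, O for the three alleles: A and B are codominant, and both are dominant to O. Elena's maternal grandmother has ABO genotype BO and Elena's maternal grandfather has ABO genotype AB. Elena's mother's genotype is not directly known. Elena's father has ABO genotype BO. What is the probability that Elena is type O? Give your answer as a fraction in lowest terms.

1/8

Elena's mother's ABO genotype from BO × AB: 1/4 AB, 1/4 AO, 1/4 BB, 1/4 BO.
Crossing each possibility with the father BO and summing P(type O): 1/4·0 + 1/4·1/4 + 1/4·0 + 1/4·1/4 = 1/8.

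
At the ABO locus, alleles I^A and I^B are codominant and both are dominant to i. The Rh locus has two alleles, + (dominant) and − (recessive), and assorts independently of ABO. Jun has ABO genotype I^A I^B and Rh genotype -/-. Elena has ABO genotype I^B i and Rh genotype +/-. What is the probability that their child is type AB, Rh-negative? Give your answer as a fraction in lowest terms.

ABO cross I^A I^B × I^B i → offspring phenotypes: 1/4 A, 1/2 B, 1/4 AB.
Rh cross -/- × +/- → 1/2 Rh+, 1/2 Rh-.
Independent loci: P(type AB, Rh-negative) = 1/4 × 1/2 = 1/8.

1/8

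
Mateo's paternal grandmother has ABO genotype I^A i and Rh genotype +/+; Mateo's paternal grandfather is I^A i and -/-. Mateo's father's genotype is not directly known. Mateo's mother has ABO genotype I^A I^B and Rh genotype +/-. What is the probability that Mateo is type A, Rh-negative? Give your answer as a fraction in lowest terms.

Mateo's father's ABO genotype from I^A i × I^A i: 1/4 I^A I^A, 1/2 I^A i, 1/4 i i.
Crossing each possibility with the mother I^A I^B and summing P(type A): 1/4·1/2 + 1/2·1/2 + 1/4·1/2 = 1/2.
Similarly for Rh via the father's Rh distribution: P(Rh-) = 1/4.
Independent loci: 1/2 × 1/4 = 1/8.

1/8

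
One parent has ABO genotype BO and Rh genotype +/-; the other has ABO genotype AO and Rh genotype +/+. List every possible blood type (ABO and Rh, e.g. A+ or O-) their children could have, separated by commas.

O+, A+, B+, AB+

Gametes from BO × AO give offspring ABO genotypes AB, AO, BO, OO, i.e. phenotypes O, A, B, AB.
Rh cross +/- × +/+ → phenotypes Rh+.
Combining independently: O+, A+, B+, AB+.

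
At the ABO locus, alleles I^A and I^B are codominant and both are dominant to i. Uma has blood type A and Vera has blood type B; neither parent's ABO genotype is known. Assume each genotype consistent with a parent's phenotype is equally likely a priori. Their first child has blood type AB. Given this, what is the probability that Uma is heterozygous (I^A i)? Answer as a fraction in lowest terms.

1/3

Possible genotypes: Uma ∈ {I^A I^A, I^A i}; Vera ∈ {I^B I^B, I^B i}.
Weight each parental genotype pair by prior × P(type-AB child):
  I^A I^A × I^B I^B: posterior weight 4/9.
  I^A I^A × I^B i: posterior weight 2/9.
  I^A i × I^B I^B: posterior weight 2/9.
  I^A i × I^B i: posterior weight 1/9.
Sum the posterior weight over pairs where Uma is I^A i: 1/3.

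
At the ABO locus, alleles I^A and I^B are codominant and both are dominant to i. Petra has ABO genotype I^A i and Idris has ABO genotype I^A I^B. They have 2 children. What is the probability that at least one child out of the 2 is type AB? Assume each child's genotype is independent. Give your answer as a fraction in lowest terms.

7/16

ABO cross I^A i × I^A I^B → 1/2 A, 1/4 B, 1/4 AB.
So P(type AB) = 1/4 per child.
P(none) = (3/4)^2 = 9/16; P(at least one) = 1 − 9/16 = 7/16.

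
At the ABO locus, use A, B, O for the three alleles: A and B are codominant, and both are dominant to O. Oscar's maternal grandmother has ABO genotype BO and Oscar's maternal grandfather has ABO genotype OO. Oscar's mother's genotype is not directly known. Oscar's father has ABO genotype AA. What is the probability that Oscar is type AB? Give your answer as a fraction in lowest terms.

Oscar's mother's ABO genotype from BO × OO: 1/2 BO, 1/2 OO.
Crossing each possibility with the father AA and summing P(type AB): 1/2·1/2 + 1/2·0 = 1/4.

1/4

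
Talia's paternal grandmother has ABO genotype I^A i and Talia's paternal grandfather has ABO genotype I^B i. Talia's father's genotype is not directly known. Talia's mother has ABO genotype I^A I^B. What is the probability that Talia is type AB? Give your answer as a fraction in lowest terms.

1/4

Talia's father's ABO genotype from I^A i × I^B i: 1/4 I^A I^B, 1/4 I^A i, 1/4 I^B i, 1/4 i i.
Crossing each possibility with the mother I^A I^B and summing P(type AB): 1/4·1/2 + 1/4·1/4 + 1/4·1/4 + 1/4·0 = 1/4.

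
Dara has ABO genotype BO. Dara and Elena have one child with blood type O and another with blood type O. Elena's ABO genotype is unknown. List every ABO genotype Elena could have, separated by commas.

AO, BO, OO

For each candidate genotype of Elena, check whether crossing it with BO can produce every observed child phenotype.
  AA → possible child types {A, AB} ✗
  AB → possible child types {A, B, AB} ✗
  AO → possible child types {O, A, B, AB} ✓
  BB → possible child types {B} ✗
  BO → possible child types {O, B} ✓
  OO → possible child types {O, B} ✓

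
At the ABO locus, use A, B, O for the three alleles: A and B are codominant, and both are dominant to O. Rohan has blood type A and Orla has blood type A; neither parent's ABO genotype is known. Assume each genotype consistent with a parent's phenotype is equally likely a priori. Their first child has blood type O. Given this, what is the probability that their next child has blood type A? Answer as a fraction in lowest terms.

Possible genotypes: Rohan ∈ {AA, AO}; Orla ∈ {AA, AO}.
Weight each parental genotype pair by prior × P(type-O child):
  AO × AO: posterior weight 1; P(next child type A) = 3/4.
Weighted sum = 3/4.

3/4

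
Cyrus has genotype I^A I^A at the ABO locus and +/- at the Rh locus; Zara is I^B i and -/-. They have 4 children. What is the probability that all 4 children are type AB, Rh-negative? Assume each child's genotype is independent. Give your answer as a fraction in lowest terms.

ABO cross I^A I^A × I^B i → 1/2 A, 1/2 AB.
Rh cross +/- × -/- → 1/2 Rh+, 1/2 Rh-; so P(type AB, Rh-negative) = 1/2 × 1/2 = 1/4 per child.
All 4 independent: (1/4)^4 = 1/256.

1/256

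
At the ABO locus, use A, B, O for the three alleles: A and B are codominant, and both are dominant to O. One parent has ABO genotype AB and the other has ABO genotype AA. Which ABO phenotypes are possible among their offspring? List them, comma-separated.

A, AB

Gametes from AB × AA give offspring ABO genotypes AA, AB, i.e. phenotypes A, AB.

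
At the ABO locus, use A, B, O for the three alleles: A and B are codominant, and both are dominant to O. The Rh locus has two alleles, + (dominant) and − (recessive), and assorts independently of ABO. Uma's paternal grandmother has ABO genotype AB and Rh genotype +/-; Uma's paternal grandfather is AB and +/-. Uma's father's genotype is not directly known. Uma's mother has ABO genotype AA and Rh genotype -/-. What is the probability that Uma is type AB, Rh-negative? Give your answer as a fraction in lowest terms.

1/4

Uma's father's ABO genotype from AB × AB: 1/4 AA, 1/2 AB, 1/4 BB.
Crossing each possibility with the mother AA and summing P(type AB): 1/4·0 + 1/2·1/2 + 1/4·1 = 1/2.
Similarly for Rh via the father's Rh distribution: P(Rh-) = 1/2.
Independent loci: 1/2 × 1/2 = 1/4.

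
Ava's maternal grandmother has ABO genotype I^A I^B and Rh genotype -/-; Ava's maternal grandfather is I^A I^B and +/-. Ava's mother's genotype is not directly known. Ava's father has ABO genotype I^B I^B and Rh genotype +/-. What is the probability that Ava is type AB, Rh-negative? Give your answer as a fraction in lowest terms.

3/16

Ava's mother's ABO genotype from I^A I^B × I^A I^B: 1/4 I^A I^A, 1/2 I^A I^B, 1/4 I^B I^B.
Crossing each possibility with the father I^B I^B and summing P(type AB): 1/4·1 + 1/2·1/2 + 1/4·0 = 1/2.
Similarly for Rh via the mother's Rh distribution: P(Rh-) = 3/8.
Independent loci: 1/2 × 3/8 = 3/16.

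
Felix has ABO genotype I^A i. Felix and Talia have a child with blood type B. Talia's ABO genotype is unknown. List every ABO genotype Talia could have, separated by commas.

I^A I^B, I^B I^B, I^B i

For each candidate genotype of Talia, check whether crossing it with I^A i can produce every observed child phenotype.
  I^A I^A → possible child types {A} ✗
  I^A I^B → possible child types {A, B, AB} ✓
  I^A i → possible child types {O, A} ✗
  I^B I^B → possible child types {B, AB} ✓
  I^B i → possible child types {O, A, B, AB} ✓
  i i → possible child types {O, A} ✗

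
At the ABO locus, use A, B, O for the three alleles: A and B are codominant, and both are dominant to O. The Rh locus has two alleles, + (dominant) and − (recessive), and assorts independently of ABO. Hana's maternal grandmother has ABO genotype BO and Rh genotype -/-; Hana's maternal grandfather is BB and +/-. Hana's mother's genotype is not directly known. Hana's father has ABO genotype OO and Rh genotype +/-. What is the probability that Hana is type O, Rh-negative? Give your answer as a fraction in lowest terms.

Hana's mother's ABO genotype from BO × BB: 1/2 BB, 1/2 BO.
Crossing each possibility with the father OO and summing P(type O): 1/2·0 + 1/2·1/2 = 1/4.
Similarly for Rh via the mother's Rh distribution: P(Rh-) = 3/8.
Independent loci: 1/4 × 3/8 = 3/32.

3/32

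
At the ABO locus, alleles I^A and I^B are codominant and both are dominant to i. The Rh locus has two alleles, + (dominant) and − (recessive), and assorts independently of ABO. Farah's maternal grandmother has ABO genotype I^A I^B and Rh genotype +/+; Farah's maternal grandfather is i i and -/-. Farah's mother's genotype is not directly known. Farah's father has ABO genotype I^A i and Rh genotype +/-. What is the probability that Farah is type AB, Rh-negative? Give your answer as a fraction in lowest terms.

Farah's mother's ABO genotype from I^A I^B × i i: 1/2 I^A i, 1/2 I^B i.
Crossing each possibility with the father I^A i and summing P(type AB): 1/2·0 + 1/2·1/4 = 1/8.
Similarly for Rh via the mother's Rh distribution: P(Rh-) = 1/4.
Independent loci: 1/8 × 1/4 = 1/32.

1/32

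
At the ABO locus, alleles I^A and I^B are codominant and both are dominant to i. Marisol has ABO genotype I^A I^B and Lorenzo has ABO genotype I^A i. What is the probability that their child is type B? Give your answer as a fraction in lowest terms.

ABO cross I^A I^B × I^A i → offspring phenotypes: 1/2 A, 1/4 B, 1/4 AB.
So P(type B) = 1/4.

1/4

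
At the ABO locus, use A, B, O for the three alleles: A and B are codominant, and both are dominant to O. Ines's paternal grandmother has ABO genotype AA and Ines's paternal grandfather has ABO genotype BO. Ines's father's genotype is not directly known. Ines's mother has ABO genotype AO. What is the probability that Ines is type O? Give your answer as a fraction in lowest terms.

Ines's father's ABO genotype from AA × BO: 1/2 AB, 1/2 AO.
Crossing each possibility with the mother AO and summing P(type O): 1/2·0 + 1/2·1/4 = 1/8.

1/8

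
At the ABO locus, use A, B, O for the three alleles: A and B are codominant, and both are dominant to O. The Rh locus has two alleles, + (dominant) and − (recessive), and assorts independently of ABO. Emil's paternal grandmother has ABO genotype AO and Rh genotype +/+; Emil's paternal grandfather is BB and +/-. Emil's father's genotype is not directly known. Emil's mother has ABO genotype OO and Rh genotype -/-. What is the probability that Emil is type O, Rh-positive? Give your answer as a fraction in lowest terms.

3/16

Emil's father's ABO genotype from AO × BB: 1/2 AB, 1/2 BO.
Crossing each possibility with the mother OO and summing P(type O): 1/2·0 + 1/2·1/2 = 1/4.
Similarly for Rh via the father's Rh distribution: P(Rh+) = 3/4.
Independent loci: 1/4 × 3/4 = 3/16.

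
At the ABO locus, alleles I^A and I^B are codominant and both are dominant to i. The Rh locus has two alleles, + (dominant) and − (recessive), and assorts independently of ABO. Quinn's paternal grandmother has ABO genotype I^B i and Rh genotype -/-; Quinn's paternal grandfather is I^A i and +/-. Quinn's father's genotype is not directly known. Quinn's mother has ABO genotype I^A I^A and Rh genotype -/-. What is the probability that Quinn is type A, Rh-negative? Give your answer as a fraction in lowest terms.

Quinn's father's ABO genotype from I^B i × I^A i: 1/4 I^A I^B, 1/4 I^A i, 1/4 I^B i, 1/4 i i.
Crossing each possibility with the mother I^A I^A and summing P(type A): 1/4·1/2 + 1/4·1 + 1/4·1/2 + 1/4·1 = 3/4.
Similarly for Rh via the father's Rh distribution: P(Rh-) = 3/4.
Independent loci: 3/4 × 3/4 = 9/16.

9/16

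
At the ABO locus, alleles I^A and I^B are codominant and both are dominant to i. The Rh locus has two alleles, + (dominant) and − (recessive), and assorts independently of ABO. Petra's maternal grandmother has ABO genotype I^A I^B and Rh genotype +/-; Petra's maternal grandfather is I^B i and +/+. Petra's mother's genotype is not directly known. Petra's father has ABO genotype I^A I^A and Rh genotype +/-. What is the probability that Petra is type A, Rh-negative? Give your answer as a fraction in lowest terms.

Petra's mother's ABO genotype from I^A I^B × I^B i: 1/4 I^A I^B, 1/4 I^A i, 1/4 I^B I^B, 1/4 I^B i.
Crossing each possibility with the father I^A I^A and summing P(type A): 1/4·1/2 + 1/4·1 + 1/4·0 + 1/4·1/2 = 1/2.
Similarly for Rh via the mother's Rh distribution: P(Rh-) = 1/8.
Independent loci: 1/2 × 1/8 = 1/16.

1/16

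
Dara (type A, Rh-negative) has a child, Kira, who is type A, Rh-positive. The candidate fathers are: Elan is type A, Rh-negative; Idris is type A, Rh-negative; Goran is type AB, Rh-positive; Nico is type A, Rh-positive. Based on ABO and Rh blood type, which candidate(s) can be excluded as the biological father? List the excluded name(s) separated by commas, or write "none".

A candidate is excluded only if no genotype consistent with his phenotype could produce a type A, Rh-positive child with a type A, Rh-negative mother.
Elan (type A, Rh-): no genotype consistent with that phenotype can produce a type-A Rh+ child with a type-A mother.
Idris (type A, Rh-): no genotype consistent with that phenotype can produce a type-A Rh+ child with a type-A mother.

Elan, Idris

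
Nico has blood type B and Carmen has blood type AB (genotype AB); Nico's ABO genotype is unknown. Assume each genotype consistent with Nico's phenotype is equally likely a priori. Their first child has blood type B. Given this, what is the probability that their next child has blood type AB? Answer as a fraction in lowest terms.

Possible genotypes: Nico ∈ {BB, BO}; Carmen ∈ {AB}.
Weight each parental genotype pair by prior × P(type-B child):
  BB × AB: posterior weight 1/2; P(next child type AB) = 1/2.
  BO × AB: posterior weight 1/2; P(next child type AB) = 1/4.
Weighted sum = 3/8.

3/8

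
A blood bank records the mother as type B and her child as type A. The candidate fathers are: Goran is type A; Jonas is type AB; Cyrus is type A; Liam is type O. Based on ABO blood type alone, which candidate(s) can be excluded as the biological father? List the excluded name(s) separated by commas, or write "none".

Liam

A candidate is excluded only if no genotype consistent with his phenotype could produce a type A child with a type B mother.
Liam (type O): no genotype consistent with that phenotype can produce a type-A child with a type-B mother.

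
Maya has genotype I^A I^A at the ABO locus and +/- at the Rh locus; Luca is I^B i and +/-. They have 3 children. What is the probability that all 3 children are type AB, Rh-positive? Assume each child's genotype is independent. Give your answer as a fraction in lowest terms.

ABO cross I^A I^A × I^B i → 1/2 A, 1/2 AB.
Rh cross +/- × +/- → 3/4 Rh+, 1/4 Rh-; so P(type AB, Rh-positive) = 1/2 × 3/4 = 3/8 per child.
All 3 independent: (3/8)^3 = 27/512.

27/512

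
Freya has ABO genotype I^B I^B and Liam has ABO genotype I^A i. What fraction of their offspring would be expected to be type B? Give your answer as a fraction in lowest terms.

1/2

ABO cross I^B I^B × I^A i → offspring phenotypes: 1/2 B, 1/2 AB.
So P(type B) = 1/2.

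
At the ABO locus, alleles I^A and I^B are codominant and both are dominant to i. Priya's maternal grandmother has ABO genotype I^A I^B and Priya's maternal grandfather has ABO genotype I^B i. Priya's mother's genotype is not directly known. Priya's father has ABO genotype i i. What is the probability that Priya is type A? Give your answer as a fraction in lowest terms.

1/4

Priya's mother's ABO genotype from I^A I^B × I^B i: 1/4 I^A I^B, 1/4 I^A i, 1/4 I^B I^B, 1/4 I^B i.
Crossing each possibility with the father i i and summing P(type A): 1/4·1/2 + 1/4·1/2 + 1/4·0 + 1/4·0 = 1/4.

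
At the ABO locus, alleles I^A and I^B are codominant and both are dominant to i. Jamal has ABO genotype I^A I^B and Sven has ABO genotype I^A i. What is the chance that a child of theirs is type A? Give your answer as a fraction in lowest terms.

1/2

ABO cross I^A I^B × I^A i → offspring phenotypes: 1/2 A, 1/4 B, 1/4 AB.
So P(type A) = 1/2.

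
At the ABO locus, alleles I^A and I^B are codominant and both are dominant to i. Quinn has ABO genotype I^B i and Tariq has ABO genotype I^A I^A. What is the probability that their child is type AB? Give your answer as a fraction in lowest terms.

1/2

ABO cross I^B i × I^A I^A → offspring phenotypes: 1/2 A, 1/2 AB.
So P(type AB) = 1/2.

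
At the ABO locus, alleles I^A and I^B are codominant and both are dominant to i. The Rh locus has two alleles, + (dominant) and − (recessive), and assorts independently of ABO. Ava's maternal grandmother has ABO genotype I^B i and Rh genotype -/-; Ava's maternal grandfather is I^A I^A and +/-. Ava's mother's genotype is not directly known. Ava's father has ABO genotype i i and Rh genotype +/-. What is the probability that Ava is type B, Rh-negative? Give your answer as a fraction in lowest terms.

Ava's mother's ABO genotype from I^B i × I^A I^A: 1/2 I^A I^B, 1/2 I^A i.
Crossing each possibility with the father i i and summing P(type B): 1/2·1/2 + 1/2·0 = 1/4.
Similarly for Rh via the mother's Rh distribution: P(Rh-) = 3/8.
Independent loci: 1/4 × 3/8 = 3/32.

3/32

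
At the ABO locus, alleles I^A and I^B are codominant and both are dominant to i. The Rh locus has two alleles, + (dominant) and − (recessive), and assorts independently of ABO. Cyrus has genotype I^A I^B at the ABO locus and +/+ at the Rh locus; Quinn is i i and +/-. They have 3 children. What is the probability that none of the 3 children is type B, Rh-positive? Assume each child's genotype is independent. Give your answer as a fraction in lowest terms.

ABO cross I^A I^B × i i → 1/2 A, 1/2 B.
Rh cross +/+ × +/- → 1 Rh+; so P(type B, Rh-positive) = 1/2 × 1 = 1/2 per child.
P(not type B, Rh-positive) = 1/2 for one child; (1/2)^3 = 1/8.

1/8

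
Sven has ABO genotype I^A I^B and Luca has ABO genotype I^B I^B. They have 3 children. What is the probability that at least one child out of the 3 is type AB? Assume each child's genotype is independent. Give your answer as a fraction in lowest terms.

ABO cross I^A I^B × I^B I^B → 1/2 B, 1/2 AB.
So P(type AB) = 1/2 per child.
P(none) = (1/2)^3 = 1/8; P(at least one) = 1 − 1/8 = 7/8.

7/8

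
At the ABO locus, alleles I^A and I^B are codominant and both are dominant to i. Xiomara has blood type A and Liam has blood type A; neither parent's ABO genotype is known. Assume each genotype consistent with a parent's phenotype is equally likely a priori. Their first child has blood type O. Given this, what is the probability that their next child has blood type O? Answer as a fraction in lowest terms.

Possible genotypes: Xiomara ∈ {I^A I^A, I^A i}; Liam ∈ {I^A I^A, I^A i}.
Weight each parental genotype pair by prior × P(type-O child):
  I^A i × I^A i: posterior weight 1; P(next child type O) = 1/4.
Weighted sum = 1/4.

1/4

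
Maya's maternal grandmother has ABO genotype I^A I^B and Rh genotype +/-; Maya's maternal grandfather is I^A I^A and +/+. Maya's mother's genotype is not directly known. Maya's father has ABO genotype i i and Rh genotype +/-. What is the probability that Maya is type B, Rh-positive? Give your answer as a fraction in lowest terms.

7/32

Maya's mother's ABO genotype from I^A I^B × I^A I^A: 1/2 I^A I^A, 1/2 I^A I^B.
Crossing each possibility with the father i i and summing P(type B): 1/2·0 + 1/2·1/2 = 1/4.
Similarly for Rh via the mother's Rh distribution: P(Rh+) = 7/8.
Independent loci: 1/4 × 7/8 = 7/32.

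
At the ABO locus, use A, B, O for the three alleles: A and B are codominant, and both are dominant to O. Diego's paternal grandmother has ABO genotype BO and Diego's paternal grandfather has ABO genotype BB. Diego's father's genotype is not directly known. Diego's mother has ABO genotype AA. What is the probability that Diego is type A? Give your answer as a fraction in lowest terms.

Diego's father's ABO genotype from BO × BB: 1/2 BB, 1/2 BO.
Crossing each possibility with the mother AA and summing P(type A): 1/2·0 + 1/2·1/2 = 1/4.

1/4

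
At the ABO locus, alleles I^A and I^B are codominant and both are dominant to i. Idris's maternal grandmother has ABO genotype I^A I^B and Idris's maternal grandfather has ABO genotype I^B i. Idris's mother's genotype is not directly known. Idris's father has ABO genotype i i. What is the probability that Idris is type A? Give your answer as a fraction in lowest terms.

1/4

Idris's mother's ABO genotype from I^A I^B × I^B i: 1/4 I^A I^B, 1/4 I^A i, 1/4 I^B I^B, 1/4 I^B i.
Crossing each possibility with the father i i and summing P(type A): 1/4·1/2 + 1/4·1/2 + 1/4·0 + 1/4·0 = 1/4.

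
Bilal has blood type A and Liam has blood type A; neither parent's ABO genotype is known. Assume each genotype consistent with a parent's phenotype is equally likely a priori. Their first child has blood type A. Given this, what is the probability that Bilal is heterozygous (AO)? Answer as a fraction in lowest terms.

7/15

Possible genotypes: Bilal ∈ {AA, AO}; Liam ∈ {AA, AO}.
Weight each parental genotype pair by prior × P(type-A child):
  AA × AA: posterior weight 4/15.
  AA × AO: posterior weight 4/15.
  AO × AA: posterior weight 4/15.
  AO × AO: posterior weight 1/5.
Sum the posterior weight over pairs where Bilal is AO: 7/15.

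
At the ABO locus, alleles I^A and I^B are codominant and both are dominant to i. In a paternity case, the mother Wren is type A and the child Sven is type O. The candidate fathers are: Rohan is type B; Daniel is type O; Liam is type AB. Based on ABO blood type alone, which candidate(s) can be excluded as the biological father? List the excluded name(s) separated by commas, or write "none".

Liam

A candidate is excluded only if no genotype consistent with his phenotype could produce a type O child with a type A mother.
Liam (type AB): no genotype consistent with that phenotype can produce a type-O child with a type-A mother.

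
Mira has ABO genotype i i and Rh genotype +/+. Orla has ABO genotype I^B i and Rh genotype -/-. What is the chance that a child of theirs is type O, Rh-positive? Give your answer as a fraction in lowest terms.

1/2

ABO cross i i × I^B i → offspring phenotypes: 1/2 O, 1/2 B.
Rh cross +/+ × -/- → 1 Rh+.
Independent loci: P(type O, Rh-positive) = 1/2 × 1 = 1/2.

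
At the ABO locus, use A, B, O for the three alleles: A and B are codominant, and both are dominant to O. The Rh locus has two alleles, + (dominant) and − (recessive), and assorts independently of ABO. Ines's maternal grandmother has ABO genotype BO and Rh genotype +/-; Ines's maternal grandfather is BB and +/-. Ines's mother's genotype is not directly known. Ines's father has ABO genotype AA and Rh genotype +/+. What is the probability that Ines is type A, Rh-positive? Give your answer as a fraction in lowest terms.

1/4

Ines's mother's ABO genotype from BO × BB: 1/2 BB, 1/2 BO.
Crossing each possibility with the father AA and summing P(type A): 1/2·0 + 1/2·1/2 = 1/4.
Similarly for Rh via the mother's Rh distribution: P(Rh+) = 1.
Independent loci: 1/4 × 1 = 1/4.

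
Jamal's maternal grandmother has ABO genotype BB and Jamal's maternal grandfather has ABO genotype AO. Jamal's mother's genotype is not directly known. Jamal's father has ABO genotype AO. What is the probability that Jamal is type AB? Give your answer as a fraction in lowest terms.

1/4

Jamal's mother's ABO genotype from BB × AO: 1/2 AB, 1/2 BO.
Crossing each possibility with the father AO and summing P(type AB): 1/2·1/4 + 1/2·1/4 = 1/4.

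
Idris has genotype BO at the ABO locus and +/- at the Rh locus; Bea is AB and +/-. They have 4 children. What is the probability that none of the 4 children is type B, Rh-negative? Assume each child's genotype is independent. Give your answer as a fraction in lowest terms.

ABO cross BO × AB → 1/4 A, 1/2 B, 1/4 AB.
Rh cross +/- × +/- → 3/4 Rh+, 1/4 Rh-; so P(type B, Rh-negative) = 1/2 × 1/4 = 1/8 per child.
P(not type B, Rh-negative) = 7/8 for one child; (7/8)^4 = 2401/4096.

2401/4096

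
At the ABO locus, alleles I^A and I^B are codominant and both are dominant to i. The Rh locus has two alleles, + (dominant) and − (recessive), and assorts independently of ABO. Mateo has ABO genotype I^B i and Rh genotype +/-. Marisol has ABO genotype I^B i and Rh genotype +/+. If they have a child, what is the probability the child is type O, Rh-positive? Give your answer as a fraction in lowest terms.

ABO cross I^B i × I^B i → offspring phenotypes: 1/4 O, 3/4 B.
Rh cross +/- × +/+ → 1 Rh+.
Independent loci: P(type O, Rh-positive) = 1/4 × 1 = 1/4.

1/4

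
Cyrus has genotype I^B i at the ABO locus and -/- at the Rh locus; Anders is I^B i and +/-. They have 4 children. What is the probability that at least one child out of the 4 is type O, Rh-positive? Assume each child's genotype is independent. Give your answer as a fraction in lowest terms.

1695/4096

ABO cross I^B i × I^B i → 1/4 O, 3/4 B.
Rh cross -/- × +/- → 1/2 Rh+, 1/2 Rh-; so P(type O, Rh-positive) = 1/4 × 1/2 = 1/8 per child.
P(none) = (7/8)^4 = 2401/4096; P(at least one) = 1 − 2401/4096 = 1695/4096.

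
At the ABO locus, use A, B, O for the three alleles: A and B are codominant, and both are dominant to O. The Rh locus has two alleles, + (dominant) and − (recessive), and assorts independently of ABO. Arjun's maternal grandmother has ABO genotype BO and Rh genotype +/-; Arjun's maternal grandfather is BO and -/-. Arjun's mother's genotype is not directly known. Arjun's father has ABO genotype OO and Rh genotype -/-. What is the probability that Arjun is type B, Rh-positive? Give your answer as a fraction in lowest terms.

1/8

Arjun's mother's ABO genotype from BO × BO: 1/4 BB, 1/2 BO, 1/4 OO.
Crossing each possibility with the father OO and summing P(type B): 1/4·1 + 1/2·1/2 + 1/4·0 = 1/2.
Similarly for Rh via the mother's Rh distribution: P(Rh+) = 1/4.
Independent loci: 1/2 × 1/4 = 1/8.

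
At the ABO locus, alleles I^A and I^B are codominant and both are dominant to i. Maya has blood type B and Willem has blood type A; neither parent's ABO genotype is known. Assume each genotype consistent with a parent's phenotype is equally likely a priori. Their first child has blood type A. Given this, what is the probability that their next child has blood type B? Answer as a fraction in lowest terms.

Possible genotypes: Maya ∈ {I^B I^B, I^B i}; Willem ∈ {I^A I^A, I^A i}.
Weight each parental genotype pair by prior × P(type-A child):
  I^B i × I^A I^A: posterior weight 2/3; P(next child type B) = 0.
  I^B i × I^A i: posterior weight 1/3; P(next child type B) = 1/4.
Weighted sum = 1/12.

1/12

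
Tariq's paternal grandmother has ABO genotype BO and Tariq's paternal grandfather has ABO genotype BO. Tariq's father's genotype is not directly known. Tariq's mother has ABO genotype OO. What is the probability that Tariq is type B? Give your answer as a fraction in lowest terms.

Tariq's father's ABO genotype from BO × BO: 1/4 BB, 1/2 BO, 1/4 OO.
Crossing each possibility with the mother OO and summing P(type B): 1/4·1 + 1/2·1/2 + 1/4·0 = 1/2.

1/2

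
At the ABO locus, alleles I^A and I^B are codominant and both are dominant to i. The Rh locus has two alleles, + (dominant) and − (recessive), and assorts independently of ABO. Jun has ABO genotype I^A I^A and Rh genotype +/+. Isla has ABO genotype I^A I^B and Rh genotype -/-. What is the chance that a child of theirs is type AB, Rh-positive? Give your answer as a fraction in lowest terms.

1/2

ABO cross I^A I^A × I^A I^B → offspring phenotypes: 1/2 A, 1/2 AB.
Rh cross +/+ × -/- → 1 Rh+.
Independent loci: P(type AB, Rh-positive) = 1/2 × 1 = 1/2.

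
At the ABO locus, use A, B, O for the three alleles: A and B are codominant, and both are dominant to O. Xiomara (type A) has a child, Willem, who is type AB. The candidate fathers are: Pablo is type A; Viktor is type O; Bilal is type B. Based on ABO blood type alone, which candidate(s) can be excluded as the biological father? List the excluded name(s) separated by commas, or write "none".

Pablo, Viktor

A candidate is excluded only if no genotype consistent with his phenotype could produce a type AB child with a type A mother.
Pablo (type A): no genotype consistent with that phenotype can produce a type-AB child with a type-A mother.
Viktor (type O): no genotype consistent with that phenotype can produce a type-AB child with a type-A mother.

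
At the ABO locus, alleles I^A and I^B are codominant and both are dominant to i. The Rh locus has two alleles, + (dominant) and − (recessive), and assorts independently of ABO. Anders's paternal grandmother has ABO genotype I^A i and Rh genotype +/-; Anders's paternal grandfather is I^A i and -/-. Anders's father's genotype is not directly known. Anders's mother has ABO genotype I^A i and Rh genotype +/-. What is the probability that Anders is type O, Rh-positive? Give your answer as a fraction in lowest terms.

Anders's father's ABO genotype from I^A i × I^A i: 1/4 I^A I^A, 1/2 I^A i, 1/4 i i.
Crossing each possibility with the mother I^A i and summing P(type O): 1/4·0 + 1/2·1/4 + 1/4·1/2 = 1/4.
Similarly for Rh via the father's Rh distribution: P(Rh+) = 5/8.
Independent loci: 1/4 × 5/8 = 5/32.

5/32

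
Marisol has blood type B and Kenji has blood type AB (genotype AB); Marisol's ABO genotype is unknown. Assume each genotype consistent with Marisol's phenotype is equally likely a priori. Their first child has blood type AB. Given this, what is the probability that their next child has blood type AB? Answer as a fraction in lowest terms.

Possible genotypes: Marisol ∈ {BB, BO}; Kenji ∈ {AB}.
Weight each parental genotype pair by prior × P(type-AB child):
  BB × AB: posterior weight 2/3; P(next child type AB) = 1/2.
  BO × AB: posterior weight 1/3; P(next child type AB) = 1/4.
Weighted sum = 5/12.

5/12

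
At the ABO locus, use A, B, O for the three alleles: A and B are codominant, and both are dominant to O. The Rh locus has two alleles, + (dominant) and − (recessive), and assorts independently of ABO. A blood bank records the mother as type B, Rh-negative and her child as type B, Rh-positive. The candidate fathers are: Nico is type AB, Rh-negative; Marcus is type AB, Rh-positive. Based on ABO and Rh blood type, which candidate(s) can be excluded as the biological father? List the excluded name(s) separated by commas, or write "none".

Nico

A candidate is excluded only if no genotype consistent with his phenotype could produce a type B, Rh-positive child with a type B, Rh-negative mother.
Nico (type AB, Rh-): no genotype consistent with that phenotype can produce a type-B Rh+ child with a type-B mother.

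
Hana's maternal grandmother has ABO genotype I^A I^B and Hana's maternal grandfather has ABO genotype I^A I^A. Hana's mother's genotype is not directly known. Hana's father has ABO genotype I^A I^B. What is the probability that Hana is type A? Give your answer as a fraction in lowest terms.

Hana's mother's ABO genotype from I^A I^B × I^A I^A: 1/2 I^A I^A, 1/2 I^A I^B.
Crossing each possibility with the father I^A I^B and summing P(type A): 1/2·1/2 + 1/2·1/4 = 3/8.

3/8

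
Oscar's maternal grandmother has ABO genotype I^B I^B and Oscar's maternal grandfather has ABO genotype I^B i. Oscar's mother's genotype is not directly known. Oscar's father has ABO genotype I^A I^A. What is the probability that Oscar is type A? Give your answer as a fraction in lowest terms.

Oscar's mother's ABO genotype from I^B I^B × I^B i: 1/2 I^B I^B, 1/2 I^B i.
Crossing each possibility with the father I^A I^A and summing P(type A): 1/2·0 + 1/2·1/2 = 1/4.

1/4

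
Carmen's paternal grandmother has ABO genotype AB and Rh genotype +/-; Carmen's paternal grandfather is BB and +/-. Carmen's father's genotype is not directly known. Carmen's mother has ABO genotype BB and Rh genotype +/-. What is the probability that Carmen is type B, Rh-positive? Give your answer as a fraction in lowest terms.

Carmen's father's ABO genotype from AB × BB: 1/2 AB, 1/2 BB.
Crossing each possibility with the mother BB and summing P(type B): 1/2·1/2 + 1/2·1 = 3/4.
Similarly for Rh via the father's Rh distribution: P(Rh+) = 3/4.
Independent loci: 3/4 × 3/4 = 9/16.

9/16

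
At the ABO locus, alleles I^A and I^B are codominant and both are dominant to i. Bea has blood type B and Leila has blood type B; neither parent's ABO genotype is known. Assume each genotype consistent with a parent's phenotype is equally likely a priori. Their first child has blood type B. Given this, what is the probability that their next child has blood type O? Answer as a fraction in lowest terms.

1/20

Possible genotypes: Bea ∈ {I^B I^B, I^B i}; Leila ∈ {I^B I^B, I^B i}.
Weight each parental genotype pair by prior × P(type-B child):
  I^B I^B × I^B I^B: posterior weight 4/15; P(next child type O) = 0.
  I^B I^B × I^B i: posterior weight 4/15; P(next child type O) = 0.
  I^B i × I^B I^B: posterior weight 4/15; P(next child type O) = 0.
  I^B i × I^B i: posterior weight 1/5; P(next child type O) = 1/4.
Weighted sum = 1/20.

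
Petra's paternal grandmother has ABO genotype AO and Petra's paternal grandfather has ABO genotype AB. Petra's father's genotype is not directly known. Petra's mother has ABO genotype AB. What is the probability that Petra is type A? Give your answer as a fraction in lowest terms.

Petra's father's ABO genotype from AO × AB: 1/4 AA, 1/4 AB, 1/4 AO, 1/4 BO.
Crossing each possibility with the mother AB and summing P(type A): 1/4·1/2 + 1/4·1/4 + 1/4·1/2 + 1/4·1/4 = 3/8.

3/8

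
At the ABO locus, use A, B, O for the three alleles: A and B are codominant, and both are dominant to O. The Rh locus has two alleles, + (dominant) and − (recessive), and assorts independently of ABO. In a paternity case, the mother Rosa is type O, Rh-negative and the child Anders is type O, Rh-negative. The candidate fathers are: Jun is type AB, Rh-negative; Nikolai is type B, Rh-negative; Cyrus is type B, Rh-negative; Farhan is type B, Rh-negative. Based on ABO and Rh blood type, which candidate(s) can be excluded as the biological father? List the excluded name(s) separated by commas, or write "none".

Jun

A candidate is excluded only if no genotype consistent with his phenotype could produce a type O, Rh-negative child with a type O, Rh-negative mother.
Jun (type AB, Rh-): no genotype consistent with that phenotype can produce a type-O Rh- child with a type-O mother.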